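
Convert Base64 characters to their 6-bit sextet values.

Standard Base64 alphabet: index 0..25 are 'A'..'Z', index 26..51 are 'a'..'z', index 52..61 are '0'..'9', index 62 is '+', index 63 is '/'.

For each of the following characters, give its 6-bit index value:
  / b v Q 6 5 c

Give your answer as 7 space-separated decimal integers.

'/': index 63
'b': a..z range, 26 + ord('b') − ord('a') = 27
'v': a..z range, 26 + ord('v') − ord('a') = 47
'Q': A..Z range, ord('Q') − ord('A') = 16
'6': 0..9 range, 52 + ord('6') − ord('0') = 58
'5': 0..9 range, 52 + ord('5') − ord('0') = 57
'c': a..z range, 26 + ord('c') − ord('a') = 28

Answer: 63 27 47 16 58 57 28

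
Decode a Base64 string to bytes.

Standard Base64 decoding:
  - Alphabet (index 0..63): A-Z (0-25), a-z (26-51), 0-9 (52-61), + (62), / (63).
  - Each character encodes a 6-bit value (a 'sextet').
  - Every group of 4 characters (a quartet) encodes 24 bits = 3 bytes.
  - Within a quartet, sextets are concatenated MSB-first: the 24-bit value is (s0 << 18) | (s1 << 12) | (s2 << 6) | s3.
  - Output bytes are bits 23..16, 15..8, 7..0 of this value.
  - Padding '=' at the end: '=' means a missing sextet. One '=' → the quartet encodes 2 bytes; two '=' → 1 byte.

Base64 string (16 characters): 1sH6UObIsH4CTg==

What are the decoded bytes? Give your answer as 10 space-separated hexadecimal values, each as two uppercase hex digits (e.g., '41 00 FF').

Answer: D6 C1 FA 50 E6 C8 B0 7E 02 4E

Derivation:
After char 0 ('1'=53): chars_in_quartet=1 acc=0x35 bytes_emitted=0
After char 1 ('s'=44): chars_in_quartet=2 acc=0xD6C bytes_emitted=0
After char 2 ('H'=7): chars_in_quartet=3 acc=0x35B07 bytes_emitted=0
After char 3 ('6'=58): chars_in_quartet=4 acc=0xD6C1FA -> emit D6 C1 FA, reset; bytes_emitted=3
After char 4 ('U'=20): chars_in_quartet=1 acc=0x14 bytes_emitted=3
After char 5 ('O'=14): chars_in_quartet=2 acc=0x50E bytes_emitted=3
After char 6 ('b'=27): chars_in_quartet=3 acc=0x1439B bytes_emitted=3
After char 7 ('I'=8): chars_in_quartet=4 acc=0x50E6C8 -> emit 50 E6 C8, reset; bytes_emitted=6
After char 8 ('s'=44): chars_in_quartet=1 acc=0x2C bytes_emitted=6
After char 9 ('H'=7): chars_in_quartet=2 acc=0xB07 bytes_emitted=6
After char 10 ('4'=56): chars_in_quartet=3 acc=0x2C1F8 bytes_emitted=6
After char 11 ('C'=2): chars_in_quartet=4 acc=0xB07E02 -> emit B0 7E 02, reset; bytes_emitted=9
After char 12 ('T'=19): chars_in_quartet=1 acc=0x13 bytes_emitted=9
After char 13 ('g'=32): chars_in_quartet=2 acc=0x4E0 bytes_emitted=9
Padding '==': partial quartet acc=0x4E0 -> emit 4E; bytes_emitted=10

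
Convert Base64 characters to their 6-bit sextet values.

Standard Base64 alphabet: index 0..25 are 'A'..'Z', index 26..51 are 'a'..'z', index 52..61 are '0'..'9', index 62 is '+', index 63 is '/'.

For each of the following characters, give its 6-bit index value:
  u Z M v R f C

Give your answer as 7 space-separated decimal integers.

'u': a..z range, 26 + ord('u') − ord('a') = 46
'Z': A..Z range, ord('Z') − ord('A') = 25
'M': A..Z range, ord('M') − ord('A') = 12
'v': a..z range, 26 + ord('v') − ord('a') = 47
'R': A..Z range, ord('R') − ord('A') = 17
'f': a..z range, 26 + ord('f') − ord('a') = 31
'C': A..Z range, ord('C') − ord('A') = 2

Answer: 46 25 12 47 17 31 2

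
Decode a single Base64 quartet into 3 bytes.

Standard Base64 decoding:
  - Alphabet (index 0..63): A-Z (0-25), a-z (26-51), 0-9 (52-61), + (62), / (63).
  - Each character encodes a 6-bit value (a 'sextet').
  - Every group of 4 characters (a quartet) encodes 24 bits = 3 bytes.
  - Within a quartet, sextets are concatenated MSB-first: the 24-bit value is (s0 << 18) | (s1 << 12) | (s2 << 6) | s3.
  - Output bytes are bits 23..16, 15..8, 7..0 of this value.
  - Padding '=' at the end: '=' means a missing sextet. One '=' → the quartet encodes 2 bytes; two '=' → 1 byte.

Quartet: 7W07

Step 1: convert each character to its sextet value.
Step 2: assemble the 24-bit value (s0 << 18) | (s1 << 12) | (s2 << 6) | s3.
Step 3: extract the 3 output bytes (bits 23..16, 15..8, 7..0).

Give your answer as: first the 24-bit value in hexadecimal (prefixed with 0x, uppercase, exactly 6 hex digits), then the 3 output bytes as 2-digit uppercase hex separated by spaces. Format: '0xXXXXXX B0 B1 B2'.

Sextets: 7=59, W=22, 0=52, 7=59
24-bit: (59<<18) | (22<<12) | (52<<6) | 59
      = 0xEC0000 | 0x016000 | 0x000D00 | 0x00003B
      = 0xED6D3B
Bytes: (v>>16)&0xFF=ED, (v>>8)&0xFF=6D, v&0xFF=3B

Answer: 0xED6D3B ED 6D 3B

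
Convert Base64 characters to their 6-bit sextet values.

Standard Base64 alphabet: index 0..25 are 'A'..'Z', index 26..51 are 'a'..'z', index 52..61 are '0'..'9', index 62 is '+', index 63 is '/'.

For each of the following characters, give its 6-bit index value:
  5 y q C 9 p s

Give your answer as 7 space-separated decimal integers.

Answer: 57 50 42 2 61 41 44

Derivation:
'5': 0..9 range, 52 + ord('5') − ord('0') = 57
'y': a..z range, 26 + ord('y') − ord('a') = 50
'q': a..z range, 26 + ord('q') − ord('a') = 42
'C': A..Z range, ord('C') − ord('A') = 2
'9': 0..9 range, 52 + ord('9') − ord('0') = 61
'p': a..z range, 26 + ord('p') − ord('a') = 41
's': a..z range, 26 + ord('s') − ord('a') = 44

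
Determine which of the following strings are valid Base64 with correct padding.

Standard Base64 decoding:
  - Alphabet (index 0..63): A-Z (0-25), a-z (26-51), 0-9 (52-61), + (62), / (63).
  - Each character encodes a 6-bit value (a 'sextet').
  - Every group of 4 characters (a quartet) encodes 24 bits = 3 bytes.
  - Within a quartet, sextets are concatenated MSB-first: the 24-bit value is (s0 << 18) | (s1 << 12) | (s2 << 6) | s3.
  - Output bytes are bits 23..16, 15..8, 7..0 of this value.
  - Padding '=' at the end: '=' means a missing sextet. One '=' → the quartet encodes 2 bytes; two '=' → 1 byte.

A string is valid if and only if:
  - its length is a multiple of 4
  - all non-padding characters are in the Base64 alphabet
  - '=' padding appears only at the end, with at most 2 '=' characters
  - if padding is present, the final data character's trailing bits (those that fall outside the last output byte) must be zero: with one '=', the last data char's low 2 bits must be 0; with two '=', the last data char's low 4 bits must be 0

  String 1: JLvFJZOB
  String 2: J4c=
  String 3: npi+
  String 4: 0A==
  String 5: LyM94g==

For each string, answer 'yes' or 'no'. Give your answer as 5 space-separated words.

Answer: yes yes yes yes yes

Derivation:
String 1: 'JLvFJZOB' → valid
String 2: 'J4c=' → valid
String 3: 'npi+' → valid
String 4: '0A==' → valid
String 5: 'LyM94g==' → valid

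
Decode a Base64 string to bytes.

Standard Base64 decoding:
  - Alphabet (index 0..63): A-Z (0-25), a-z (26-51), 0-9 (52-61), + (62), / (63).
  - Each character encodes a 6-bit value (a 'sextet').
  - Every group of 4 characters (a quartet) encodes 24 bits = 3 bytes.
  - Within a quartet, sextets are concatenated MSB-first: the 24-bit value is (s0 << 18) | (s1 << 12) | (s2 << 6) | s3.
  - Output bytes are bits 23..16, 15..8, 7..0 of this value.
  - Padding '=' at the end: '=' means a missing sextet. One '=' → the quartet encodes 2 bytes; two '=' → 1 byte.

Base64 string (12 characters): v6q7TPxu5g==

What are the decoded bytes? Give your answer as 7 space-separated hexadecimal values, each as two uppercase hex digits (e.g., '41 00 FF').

Answer: BF AA BB 4C FC 6E E6

Derivation:
After char 0 ('v'=47): chars_in_quartet=1 acc=0x2F bytes_emitted=0
After char 1 ('6'=58): chars_in_quartet=2 acc=0xBFA bytes_emitted=0
After char 2 ('q'=42): chars_in_quartet=3 acc=0x2FEAA bytes_emitted=0
After char 3 ('7'=59): chars_in_quartet=4 acc=0xBFAABB -> emit BF AA BB, reset; bytes_emitted=3
After char 4 ('T'=19): chars_in_quartet=1 acc=0x13 bytes_emitted=3
After char 5 ('P'=15): chars_in_quartet=2 acc=0x4CF bytes_emitted=3
After char 6 ('x'=49): chars_in_quartet=3 acc=0x133F1 bytes_emitted=3
After char 7 ('u'=46): chars_in_quartet=4 acc=0x4CFC6E -> emit 4C FC 6E, reset; bytes_emitted=6
After char 8 ('5'=57): chars_in_quartet=1 acc=0x39 bytes_emitted=6
After char 9 ('g'=32): chars_in_quartet=2 acc=0xE60 bytes_emitted=6
Padding '==': partial quartet acc=0xE60 -> emit E6; bytes_emitted=7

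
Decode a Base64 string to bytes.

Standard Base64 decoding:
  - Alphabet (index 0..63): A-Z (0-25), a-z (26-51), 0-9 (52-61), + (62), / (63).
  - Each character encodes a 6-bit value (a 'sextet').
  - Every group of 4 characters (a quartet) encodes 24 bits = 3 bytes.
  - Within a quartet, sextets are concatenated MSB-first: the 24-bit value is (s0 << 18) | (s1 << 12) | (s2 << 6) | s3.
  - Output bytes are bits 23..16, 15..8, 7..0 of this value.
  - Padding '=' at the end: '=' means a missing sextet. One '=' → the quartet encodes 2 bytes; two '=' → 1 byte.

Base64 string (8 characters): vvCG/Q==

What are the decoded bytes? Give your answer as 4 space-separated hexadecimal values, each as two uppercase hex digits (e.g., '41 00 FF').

After char 0 ('v'=47): chars_in_quartet=1 acc=0x2F bytes_emitted=0
After char 1 ('v'=47): chars_in_quartet=2 acc=0xBEF bytes_emitted=0
After char 2 ('C'=2): chars_in_quartet=3 acc=0x2FBC2 bytes_emitted=0
After char 3 ('G'=6): chars_in_quartet=4 acc=0xBEF086 -> emit BE F0 86, reset; bytes_emitted=3
After char 4 ('/'=63): chars_in_quartet=1 acc=0x3F bytes_emitted=3
After char 5 ('Q'=16): chars_in_quartet=2 acc=0xFD0 bytes_emitted=3
Padding '==': partial quartet acc=0xFD0 -> emit FD; bytes_emitted=4

Answer: BE F0 86 FD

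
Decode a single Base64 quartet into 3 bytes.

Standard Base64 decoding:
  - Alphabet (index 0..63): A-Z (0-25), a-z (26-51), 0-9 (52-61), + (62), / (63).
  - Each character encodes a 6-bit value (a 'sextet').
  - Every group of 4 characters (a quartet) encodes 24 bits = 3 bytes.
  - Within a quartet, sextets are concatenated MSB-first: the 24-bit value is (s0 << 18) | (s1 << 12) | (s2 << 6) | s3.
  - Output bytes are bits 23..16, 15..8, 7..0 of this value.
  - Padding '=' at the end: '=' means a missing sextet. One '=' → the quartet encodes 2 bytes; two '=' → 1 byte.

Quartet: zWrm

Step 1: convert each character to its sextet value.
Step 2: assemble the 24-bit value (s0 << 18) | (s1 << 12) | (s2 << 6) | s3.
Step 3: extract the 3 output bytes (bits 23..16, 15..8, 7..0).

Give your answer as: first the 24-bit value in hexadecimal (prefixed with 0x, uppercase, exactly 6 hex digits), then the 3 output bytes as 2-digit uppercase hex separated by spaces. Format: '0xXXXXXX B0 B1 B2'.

Sextets: z=51, W=22, r=43, m=38
24-bit: (51<<18) | (22<<12) | (43<<6) | 38
      = 0xCC0000 | 0x016000 | 0x000AC0 | 0x000026
      = 0xCD6AE6
Bytes: (v>>16)&0xFF=CD, (v>>8)&0xFF=6A, v&0xFF=E6

Answer: 0xCD6AE6 CD 6A E6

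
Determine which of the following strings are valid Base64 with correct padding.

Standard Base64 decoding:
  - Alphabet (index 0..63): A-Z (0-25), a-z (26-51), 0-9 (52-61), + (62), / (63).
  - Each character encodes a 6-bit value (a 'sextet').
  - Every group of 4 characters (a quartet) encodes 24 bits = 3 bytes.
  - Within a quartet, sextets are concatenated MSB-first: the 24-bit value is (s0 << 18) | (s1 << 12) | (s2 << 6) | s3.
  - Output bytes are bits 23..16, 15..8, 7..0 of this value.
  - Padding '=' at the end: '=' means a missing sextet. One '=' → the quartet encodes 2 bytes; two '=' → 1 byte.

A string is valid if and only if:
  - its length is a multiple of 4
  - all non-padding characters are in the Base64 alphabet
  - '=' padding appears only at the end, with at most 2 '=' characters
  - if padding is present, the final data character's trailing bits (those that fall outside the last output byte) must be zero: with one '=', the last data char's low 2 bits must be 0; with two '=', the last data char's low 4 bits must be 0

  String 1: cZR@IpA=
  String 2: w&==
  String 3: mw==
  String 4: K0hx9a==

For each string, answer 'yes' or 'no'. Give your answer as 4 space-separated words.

Answer: no no yes no

Derivation:
String 1: 'cZR@IpA=' → invalid (bad char(s): ['@'])
String 2: 'w&==' → invalid (bad char(s): ['&'])
String 3: 'mw==' → valid
String 4: 'K0hx9a==' → invalid (bad trailing bits)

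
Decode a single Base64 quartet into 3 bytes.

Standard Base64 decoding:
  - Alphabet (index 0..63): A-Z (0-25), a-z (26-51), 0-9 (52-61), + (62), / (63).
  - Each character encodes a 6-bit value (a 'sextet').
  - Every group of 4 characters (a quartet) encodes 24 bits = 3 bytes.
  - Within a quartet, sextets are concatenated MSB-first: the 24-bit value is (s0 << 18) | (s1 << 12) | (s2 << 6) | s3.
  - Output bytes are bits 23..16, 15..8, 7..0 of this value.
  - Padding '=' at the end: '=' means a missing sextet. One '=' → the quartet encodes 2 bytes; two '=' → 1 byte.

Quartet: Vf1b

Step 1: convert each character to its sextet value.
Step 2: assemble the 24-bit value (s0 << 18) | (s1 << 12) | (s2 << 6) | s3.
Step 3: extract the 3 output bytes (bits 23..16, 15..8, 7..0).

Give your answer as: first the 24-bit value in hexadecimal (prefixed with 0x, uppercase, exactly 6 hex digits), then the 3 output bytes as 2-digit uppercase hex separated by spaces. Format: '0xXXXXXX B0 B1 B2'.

Sextets: V=21, f=31, 1=53, b=27
24-bit: (21<<18) | (31<<12) | (53<<6) | 27
      = 0x540000 | 0x01F000 | 0x000D40 | 0x00001B
      = 0x55FD5B
Bytes: (v>>16)&0xFF=55, (v>>8)&0xFF=FD, v&0xFF=5B

Answer: 0x55FD5B 55 FD 5B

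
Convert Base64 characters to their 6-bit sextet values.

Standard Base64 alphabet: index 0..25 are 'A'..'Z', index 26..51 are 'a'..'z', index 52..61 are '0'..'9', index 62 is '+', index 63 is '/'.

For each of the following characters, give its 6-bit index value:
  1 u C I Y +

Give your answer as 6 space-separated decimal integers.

'1': 0..9 range, 52 + ord('1') − ord('0') = 53
'u': a..z range, 26 + ord('u') − ord('a') = 46
'C': A..Z range, ord('C') − ord('A') = 2
'I': A..Z range, ord('I') − ord('A') = 8
'Y': A..Z range, ord('Y') − ord('A') = 24
'+': index 62

Answer: 53 46 2 8 24 62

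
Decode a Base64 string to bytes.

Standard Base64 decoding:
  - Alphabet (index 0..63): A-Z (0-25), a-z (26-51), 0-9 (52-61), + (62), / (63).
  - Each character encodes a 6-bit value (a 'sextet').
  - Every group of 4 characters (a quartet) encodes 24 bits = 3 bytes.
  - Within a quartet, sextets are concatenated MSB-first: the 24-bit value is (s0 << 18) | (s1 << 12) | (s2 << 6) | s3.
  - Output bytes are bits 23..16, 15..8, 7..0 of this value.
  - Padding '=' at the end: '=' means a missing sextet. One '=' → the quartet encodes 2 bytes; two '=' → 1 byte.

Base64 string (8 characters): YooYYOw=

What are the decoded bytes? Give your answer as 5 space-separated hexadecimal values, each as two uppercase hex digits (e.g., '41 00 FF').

After char 0 ('Y'=24): chars_in_quartet=1 acc=0x18 bytes_emitted=0
After char 1 ('o'=40): chars_in_quartet=2 acc=0x628 bytes_emitted=0
After char 2 ('o'=40): chars_in_quartet=3 acc=0x18A28 bytes_emitted=0
After char 3 ('Y'=24): chars_in_quartet=4 acc=0x628A18 -> emit 62 8A 18, reset; bytes_emitted=3
After char 4 ('Y'=24): chars_in_quartet=1 acc=0x18 bytes_emitted=3
After char 5 ('O'=14): chars_in_quartet=2 acc=0x60E bytes_emitted=3
After char 6 ('w'=48): chars_in_quartet=3 acc=0x183B0 bytes_emitted=3
Padding '=': partial quartet acc=0x183B0 -> emit 60 EC; bytes_emitted=5

Answer: 62 8A 18 60 EC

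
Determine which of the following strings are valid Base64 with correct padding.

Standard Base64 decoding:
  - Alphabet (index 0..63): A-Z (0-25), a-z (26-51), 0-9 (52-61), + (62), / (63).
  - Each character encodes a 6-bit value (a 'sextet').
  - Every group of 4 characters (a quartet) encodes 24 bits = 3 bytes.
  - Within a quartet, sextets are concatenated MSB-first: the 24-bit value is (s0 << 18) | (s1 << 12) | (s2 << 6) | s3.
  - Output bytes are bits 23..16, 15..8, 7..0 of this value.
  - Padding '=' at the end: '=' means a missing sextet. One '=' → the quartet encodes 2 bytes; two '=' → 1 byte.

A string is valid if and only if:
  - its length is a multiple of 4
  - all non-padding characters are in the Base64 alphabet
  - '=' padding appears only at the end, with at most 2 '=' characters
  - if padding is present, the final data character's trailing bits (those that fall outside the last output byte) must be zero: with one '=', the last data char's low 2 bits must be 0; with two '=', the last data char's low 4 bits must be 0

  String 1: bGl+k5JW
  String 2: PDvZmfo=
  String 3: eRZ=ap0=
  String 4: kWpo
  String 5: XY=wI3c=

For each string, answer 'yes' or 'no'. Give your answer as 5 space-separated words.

Answer: yes yes no yes no

Derivation:
String 1: 'bGl+k5JW' → valid
String 2: 'PDvZmfo=' → valid
String 3: 'eRZ=ap0=' → invalid (bad char(s): ['=']; '=' in middle)
String 4: 'kWpo' → valid
String 5: 'XY=wI3c=' → invalid (bad char(s): ['=']; '=' in middle)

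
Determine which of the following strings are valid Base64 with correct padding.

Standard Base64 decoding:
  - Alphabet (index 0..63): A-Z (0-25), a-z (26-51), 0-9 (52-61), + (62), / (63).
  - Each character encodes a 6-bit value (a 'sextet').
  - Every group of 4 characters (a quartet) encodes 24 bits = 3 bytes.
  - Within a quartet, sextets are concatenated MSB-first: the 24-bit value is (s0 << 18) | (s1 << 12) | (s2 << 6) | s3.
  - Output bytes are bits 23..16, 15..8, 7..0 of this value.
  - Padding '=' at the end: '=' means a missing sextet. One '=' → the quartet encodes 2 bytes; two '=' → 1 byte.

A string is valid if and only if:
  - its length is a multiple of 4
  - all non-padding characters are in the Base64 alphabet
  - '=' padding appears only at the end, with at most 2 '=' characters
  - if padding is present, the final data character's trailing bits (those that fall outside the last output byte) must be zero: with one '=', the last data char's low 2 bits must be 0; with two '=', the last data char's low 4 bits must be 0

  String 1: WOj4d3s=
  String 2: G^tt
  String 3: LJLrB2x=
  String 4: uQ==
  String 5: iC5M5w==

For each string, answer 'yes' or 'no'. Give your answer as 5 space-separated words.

String 1: 'WOj4d3s=' → valid
String 2: 'G^tt' → invalid (bad char(s): ['^'])
String 3: 'LJLrB2x=' → invalid (bad trailing bits)
String 4: 'uQ==' → valid
String 5: 'iC5M5w==' → valid

Answer: yes no no yes yes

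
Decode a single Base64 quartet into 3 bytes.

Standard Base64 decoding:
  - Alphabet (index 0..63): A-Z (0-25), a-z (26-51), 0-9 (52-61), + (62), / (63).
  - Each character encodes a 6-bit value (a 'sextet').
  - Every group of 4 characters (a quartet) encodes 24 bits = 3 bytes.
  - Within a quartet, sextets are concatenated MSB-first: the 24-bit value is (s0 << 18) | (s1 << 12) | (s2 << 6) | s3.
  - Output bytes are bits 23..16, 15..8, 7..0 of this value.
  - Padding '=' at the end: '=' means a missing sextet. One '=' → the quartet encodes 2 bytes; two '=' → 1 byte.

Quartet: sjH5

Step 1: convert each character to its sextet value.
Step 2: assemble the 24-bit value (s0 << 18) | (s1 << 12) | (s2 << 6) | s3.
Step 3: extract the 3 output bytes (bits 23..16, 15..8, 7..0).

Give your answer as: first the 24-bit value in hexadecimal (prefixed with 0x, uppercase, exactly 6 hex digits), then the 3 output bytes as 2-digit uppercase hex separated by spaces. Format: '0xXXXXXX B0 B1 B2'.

Answer: 0xB231F9 B2 31 F9

Derivation:
Sextets: s=44, j=35, H=7, 5=57
24-bit: (44<<18) | (35<<12) | (7<<6) | 57
      = 0xB00000 | 0x023000 | 0x0001C0 | 0x000039
      = 0xB231F9
Bytes: (v>>16)&0xFF=B2, (v>>8)&0xFF=31, v&0xFF=F9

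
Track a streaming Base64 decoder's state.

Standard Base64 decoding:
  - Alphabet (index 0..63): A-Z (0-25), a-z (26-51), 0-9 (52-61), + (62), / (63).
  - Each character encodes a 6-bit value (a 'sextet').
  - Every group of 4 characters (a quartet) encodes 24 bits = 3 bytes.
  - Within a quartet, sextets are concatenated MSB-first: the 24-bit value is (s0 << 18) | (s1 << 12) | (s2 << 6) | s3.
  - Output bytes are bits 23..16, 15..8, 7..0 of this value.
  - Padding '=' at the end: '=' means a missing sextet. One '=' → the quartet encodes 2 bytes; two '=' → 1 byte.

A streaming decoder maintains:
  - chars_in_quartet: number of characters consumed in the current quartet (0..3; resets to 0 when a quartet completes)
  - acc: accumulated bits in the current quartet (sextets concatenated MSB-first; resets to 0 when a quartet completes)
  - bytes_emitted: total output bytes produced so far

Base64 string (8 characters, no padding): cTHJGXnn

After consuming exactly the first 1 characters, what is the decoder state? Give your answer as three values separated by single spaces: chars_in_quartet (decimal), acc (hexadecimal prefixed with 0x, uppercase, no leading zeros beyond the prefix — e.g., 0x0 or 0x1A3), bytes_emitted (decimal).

After char 0 ('c'=28): chars_in_quartet=1 acc=0x1C bytes_emitted=0

Answer: 1 0x1C 0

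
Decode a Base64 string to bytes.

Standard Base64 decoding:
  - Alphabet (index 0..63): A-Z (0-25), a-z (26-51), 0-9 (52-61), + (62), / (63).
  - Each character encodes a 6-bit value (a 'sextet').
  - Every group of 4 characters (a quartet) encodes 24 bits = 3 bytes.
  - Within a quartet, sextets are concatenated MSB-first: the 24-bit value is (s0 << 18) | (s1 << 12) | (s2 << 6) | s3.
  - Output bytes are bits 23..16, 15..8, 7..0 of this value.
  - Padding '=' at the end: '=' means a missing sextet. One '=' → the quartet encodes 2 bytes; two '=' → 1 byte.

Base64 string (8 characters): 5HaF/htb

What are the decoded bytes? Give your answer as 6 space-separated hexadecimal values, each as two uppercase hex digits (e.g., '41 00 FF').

Answer: E4 76 85 FE 1B 5B

Derivation:
After char 0 ('5'=57): chars_in_quartet=1 acc=0x39 bytes_emitted=0
After char 1 ('H'=7): chars_in_quartet=2 acc=0xE47 bytes_emitted=0
After char 2 ('a'=26): chars_in_quartet=3 acc=0x391DA bytes_emitted=0
After char 3 ('F'=5): chars_in_quartet=4 acc=0xE47685 -> emit E4 76 85, reset; bytes_emitted=3
After char 4 ('/'=63): chars_in_quartet=1 acc=0x3F bytes_emitted=3
After char 5 ('h'=33): chars_in_quartet=2 acc=0xFE1 bytes_emitted=3
After char 6 ('t'=45): chars_in_quartet=3 acc=0x3F86D bytes_emitted=3
After char 7 ('b'=27): chars_in_quartet=4 acc=0xFE1B5B -> emit FE 1B 5B, reset; bytes_emitted=6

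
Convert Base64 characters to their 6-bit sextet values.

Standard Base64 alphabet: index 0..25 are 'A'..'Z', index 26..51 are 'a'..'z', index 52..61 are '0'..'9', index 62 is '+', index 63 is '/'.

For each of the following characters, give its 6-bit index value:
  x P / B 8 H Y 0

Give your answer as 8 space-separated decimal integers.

'x': a..z range, 26 + ord('x') − ord('a') = 49
'P': A..Z range, ord('P') − ord('A') = 15
'/': index 63
'B': A..Z range, ord('B') − ord('A') = 1
'8': 0..9 range, 52 + ord('8') − ord('0') = 60
'H': A..Z range, ord('H') − ord('A') = 7
'Y': A..Z range, ord('Y') − ord('A') = 24
'0': 0..9 range, 52 + ord('0') − ord('0') = 52

Answer: 49 15 63 1 60 7 24 52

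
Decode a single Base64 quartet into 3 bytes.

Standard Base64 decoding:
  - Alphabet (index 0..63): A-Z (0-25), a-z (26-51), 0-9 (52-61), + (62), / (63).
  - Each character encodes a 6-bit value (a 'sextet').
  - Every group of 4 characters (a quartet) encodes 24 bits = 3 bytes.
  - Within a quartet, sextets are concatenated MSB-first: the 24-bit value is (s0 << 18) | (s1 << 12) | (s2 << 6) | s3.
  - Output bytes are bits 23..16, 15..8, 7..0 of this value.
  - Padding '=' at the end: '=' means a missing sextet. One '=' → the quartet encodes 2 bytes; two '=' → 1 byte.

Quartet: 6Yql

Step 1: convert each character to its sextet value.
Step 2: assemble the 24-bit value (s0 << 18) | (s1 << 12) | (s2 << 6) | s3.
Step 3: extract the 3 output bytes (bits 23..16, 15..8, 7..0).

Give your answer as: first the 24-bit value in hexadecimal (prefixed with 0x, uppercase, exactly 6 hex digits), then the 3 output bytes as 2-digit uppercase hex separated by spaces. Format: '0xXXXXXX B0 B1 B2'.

Sextets: 6=58, Y=24, q=42, l=37
24-bit: (58<<18) | (24<<12) | (42<<6) | 37
      = 0xE80000 | 0x018000 | 0x000A80 | 0x000025
      = 0xE98AA5
Bytes: (v>>16)&0xFF=E9, (v>>8)&0xFF=8A, v&0xFF=A5

Answer: 0xE98AA5 E9 8A A5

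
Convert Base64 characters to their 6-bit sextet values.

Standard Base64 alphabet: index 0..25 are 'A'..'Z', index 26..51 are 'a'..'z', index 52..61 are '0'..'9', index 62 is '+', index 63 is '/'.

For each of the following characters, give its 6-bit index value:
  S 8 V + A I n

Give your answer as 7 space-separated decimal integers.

Answer: 18 60 21 62 0 8 39

Derivation:
'S': A..Z range, ord('S') − ord('A') = 18
'8': 0..9 range, 52 + ord('8') − ord('0') = 60
'V': A..Z range, ord('V') − ord('A') = 21
'+': index 62
'A': A..Z range, ord('A') − ord('A') = 0
'I': A..Z range, ord('I') − ord('A') = 8
'n': a..z range, 26 + ord('n') − ord('a') = 39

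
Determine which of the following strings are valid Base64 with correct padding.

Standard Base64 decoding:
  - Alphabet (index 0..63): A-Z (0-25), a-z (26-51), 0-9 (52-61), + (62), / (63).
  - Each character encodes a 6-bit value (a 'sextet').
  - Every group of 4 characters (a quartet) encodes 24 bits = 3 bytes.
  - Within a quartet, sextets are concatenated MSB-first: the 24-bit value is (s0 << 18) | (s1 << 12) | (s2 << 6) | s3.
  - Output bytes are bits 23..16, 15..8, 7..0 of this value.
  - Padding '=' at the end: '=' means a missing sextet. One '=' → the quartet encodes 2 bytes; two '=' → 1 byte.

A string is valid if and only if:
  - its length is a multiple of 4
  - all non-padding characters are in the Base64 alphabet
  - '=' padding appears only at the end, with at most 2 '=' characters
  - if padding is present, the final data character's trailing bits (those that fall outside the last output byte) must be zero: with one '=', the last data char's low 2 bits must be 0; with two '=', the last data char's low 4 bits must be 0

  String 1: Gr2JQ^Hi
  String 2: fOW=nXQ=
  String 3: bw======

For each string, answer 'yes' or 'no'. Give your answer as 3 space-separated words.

Answer: no no no

Derivation:
String 1: 'Gr2JQ^Hi' → invalid (bad char(s): ['^'])
String 2: 'fOW=nXQ=' → invalid (bad char(s): ['=']; '=' in middle)
String 3: 'bw======' → invalid (6 pad chars (max 2))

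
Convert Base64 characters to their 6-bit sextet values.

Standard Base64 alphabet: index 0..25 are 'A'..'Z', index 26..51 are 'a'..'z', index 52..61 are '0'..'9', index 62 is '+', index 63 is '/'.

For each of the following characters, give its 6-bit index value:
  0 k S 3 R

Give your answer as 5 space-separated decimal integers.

'0': 0..9 range, 52 + ord('0') − ord('0') = 52
'k': a..z range, 26 + ord('k') − ord('a') = 36
'S': A..Z range, ord('S') − ord('A') = 18
'3': 0..9 range, 52 + ord('3') − ord('0') = 55
'R': A..Z range, ord('R') − ord('A') = 17

Answer: 52 36 18 55 17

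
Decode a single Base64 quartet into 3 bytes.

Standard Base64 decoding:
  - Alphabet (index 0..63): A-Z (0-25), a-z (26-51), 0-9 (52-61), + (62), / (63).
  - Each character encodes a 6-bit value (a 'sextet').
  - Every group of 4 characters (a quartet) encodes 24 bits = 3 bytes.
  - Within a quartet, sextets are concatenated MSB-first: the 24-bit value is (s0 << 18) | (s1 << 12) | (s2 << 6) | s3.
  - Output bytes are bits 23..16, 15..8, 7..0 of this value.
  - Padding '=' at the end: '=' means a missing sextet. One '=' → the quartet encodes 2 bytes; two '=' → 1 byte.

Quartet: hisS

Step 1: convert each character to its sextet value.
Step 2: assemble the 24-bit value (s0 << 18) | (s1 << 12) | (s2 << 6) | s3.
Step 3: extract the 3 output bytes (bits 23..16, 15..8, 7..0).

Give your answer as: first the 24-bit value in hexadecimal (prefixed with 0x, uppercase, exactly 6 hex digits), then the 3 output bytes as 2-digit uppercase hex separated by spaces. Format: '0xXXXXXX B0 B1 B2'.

Sextets: h=33, i=34, s=44, S=18
24-bit: (33<<18) | (34<<12) | (44<<6) | 18
      = 0x840000 | 0x022000 | 0x000B00 | 0x000012
      = 0x862B12
Bytes: (v>>16)&0xFF=86, (v>>8)&0xFF=2B, v&0xFF=12

Answer: 0x862B12 86 2B 12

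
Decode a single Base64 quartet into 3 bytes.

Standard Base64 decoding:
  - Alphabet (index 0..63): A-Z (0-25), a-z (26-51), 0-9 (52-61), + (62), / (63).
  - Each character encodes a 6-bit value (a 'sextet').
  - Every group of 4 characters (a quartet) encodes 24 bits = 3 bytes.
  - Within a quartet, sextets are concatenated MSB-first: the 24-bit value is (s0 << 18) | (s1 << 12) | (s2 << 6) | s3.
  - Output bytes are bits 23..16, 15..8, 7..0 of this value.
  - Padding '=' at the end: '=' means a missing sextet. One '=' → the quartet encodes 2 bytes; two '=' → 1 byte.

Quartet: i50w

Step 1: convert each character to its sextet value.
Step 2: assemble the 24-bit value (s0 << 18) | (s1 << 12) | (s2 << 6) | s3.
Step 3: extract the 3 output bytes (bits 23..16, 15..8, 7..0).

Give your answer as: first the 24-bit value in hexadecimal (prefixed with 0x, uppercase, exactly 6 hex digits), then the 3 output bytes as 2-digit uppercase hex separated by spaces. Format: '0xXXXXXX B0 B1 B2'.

Answer: 0x8B9D30 8B 9D 30

Derivation:
Sextets: i=34, 5=57, 0=52, w=48
24-bit: (34<<18) | (57<<12) | (52<<6) | 48
      = 0x880000 | 0x039000 | 0x000D00 | 0x000030
      = 0x8B9D30
Bytes: (v>>16)&0xFF=8B, (v>>8)&0xFF=9D, v&0xFF=30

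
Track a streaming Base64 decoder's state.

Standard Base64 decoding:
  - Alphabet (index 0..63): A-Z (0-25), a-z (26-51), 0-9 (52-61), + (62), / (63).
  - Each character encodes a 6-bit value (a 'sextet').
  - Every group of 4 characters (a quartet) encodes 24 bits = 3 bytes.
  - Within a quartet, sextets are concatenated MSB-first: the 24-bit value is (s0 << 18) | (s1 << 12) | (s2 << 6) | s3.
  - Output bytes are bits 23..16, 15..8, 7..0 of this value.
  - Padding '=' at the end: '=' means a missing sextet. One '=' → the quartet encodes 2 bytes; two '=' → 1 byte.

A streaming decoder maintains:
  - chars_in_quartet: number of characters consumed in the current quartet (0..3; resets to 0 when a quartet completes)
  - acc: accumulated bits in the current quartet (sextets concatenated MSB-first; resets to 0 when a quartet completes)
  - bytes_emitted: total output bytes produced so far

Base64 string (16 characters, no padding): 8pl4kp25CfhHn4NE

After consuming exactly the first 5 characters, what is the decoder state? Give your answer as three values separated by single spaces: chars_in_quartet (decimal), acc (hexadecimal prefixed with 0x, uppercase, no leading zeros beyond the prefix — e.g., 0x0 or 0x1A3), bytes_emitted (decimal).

Answer: 1 0x24 3

Derivation:
After char 0 ('8'=60): chars_in_quartet=1 acc=0x3C bytes_emitted=0
After char 1 ('p'=41): chars_in_quartet=2 acc=0xF29 bytes_emitted=0
After char 2 ('l'=37): chars_in_quartet=3 acc=0x3CA65 bytes_emitted=0
After char 3 ('4'=56): chars_in_quartet=4 acc=0xF29978 -> emit F2 99 78, reset; bytes_emitted=3
After char 4 ('k'=36): chars_in_quartet=1 acc=0x24 bytes_emitted=3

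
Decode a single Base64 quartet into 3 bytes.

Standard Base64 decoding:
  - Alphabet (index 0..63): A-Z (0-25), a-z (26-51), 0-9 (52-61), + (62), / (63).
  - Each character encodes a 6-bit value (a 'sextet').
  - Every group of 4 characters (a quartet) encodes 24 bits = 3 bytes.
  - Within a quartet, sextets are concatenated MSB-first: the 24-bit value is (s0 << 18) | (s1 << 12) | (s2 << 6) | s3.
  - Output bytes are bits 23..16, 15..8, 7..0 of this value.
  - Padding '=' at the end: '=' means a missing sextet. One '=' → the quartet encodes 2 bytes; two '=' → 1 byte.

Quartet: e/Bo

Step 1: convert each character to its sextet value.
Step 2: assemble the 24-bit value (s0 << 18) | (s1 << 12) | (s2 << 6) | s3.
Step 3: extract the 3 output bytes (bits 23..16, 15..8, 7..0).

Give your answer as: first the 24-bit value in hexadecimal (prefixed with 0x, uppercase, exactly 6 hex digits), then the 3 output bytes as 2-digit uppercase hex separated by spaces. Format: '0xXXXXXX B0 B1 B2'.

Answer: 0x7BF068 7B F0 68

Derivation:
Sextets: e=30, /=63, B=1, o=40
24-bit: (30<<18) | (63<<12) | (1<<6) | 40
      = 0x780000 | 0x03F000 | 0x000040 | 0x000028
      = 0x7BF068
Bytes: (v>>16)&0xFF=7B, (v>>8)&0xFF=F0, v&0xFF=68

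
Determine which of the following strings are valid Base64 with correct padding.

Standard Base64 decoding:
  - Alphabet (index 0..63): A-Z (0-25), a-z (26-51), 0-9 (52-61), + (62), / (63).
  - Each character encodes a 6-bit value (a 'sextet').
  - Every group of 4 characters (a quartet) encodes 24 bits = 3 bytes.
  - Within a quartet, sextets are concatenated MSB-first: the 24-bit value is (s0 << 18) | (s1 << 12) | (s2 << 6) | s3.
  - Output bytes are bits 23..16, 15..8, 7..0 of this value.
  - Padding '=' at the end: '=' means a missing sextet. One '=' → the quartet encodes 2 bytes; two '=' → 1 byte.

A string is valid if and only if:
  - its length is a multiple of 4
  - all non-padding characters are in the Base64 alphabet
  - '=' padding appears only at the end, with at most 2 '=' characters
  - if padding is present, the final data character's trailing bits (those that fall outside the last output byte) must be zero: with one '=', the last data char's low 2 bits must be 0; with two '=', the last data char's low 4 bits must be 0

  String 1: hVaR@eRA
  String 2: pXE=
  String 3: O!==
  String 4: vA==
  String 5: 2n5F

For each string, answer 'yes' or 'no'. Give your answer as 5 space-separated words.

Answer: no yes no yes yes

Derivation:
String 1: 'hVaR@eRA' → invalid (bad char(s): ['@'])
String 2: 'pXE=' → valid
String 3: 'O!==' → invalid (bad char(s): ['!'])
String 4: 'vA==' → valid
String 5: '2n5F' → valid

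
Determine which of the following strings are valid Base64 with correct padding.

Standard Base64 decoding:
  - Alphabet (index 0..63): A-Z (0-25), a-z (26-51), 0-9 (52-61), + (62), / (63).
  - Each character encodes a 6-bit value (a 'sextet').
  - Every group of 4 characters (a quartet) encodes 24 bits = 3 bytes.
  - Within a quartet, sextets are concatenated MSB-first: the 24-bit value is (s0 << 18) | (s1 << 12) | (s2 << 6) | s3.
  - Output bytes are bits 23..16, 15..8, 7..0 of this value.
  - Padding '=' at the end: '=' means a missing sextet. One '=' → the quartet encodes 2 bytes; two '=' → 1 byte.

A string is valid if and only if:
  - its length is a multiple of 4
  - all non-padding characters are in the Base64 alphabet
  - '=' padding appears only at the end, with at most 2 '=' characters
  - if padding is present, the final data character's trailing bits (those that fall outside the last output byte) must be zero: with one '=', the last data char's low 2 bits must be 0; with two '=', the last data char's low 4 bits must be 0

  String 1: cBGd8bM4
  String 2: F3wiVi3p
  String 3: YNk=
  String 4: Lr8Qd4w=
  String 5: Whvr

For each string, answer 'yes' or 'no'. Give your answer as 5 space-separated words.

String 1: 'cBGd8bM4' → valid
String 2: 'F3wiVi3p' → valid
String 3: 'YNk=' → valid
String 4: 'Lr8Qd4w=' → valid
String 5: 'Whvr' → valid

Answer: yes yes yes yes yes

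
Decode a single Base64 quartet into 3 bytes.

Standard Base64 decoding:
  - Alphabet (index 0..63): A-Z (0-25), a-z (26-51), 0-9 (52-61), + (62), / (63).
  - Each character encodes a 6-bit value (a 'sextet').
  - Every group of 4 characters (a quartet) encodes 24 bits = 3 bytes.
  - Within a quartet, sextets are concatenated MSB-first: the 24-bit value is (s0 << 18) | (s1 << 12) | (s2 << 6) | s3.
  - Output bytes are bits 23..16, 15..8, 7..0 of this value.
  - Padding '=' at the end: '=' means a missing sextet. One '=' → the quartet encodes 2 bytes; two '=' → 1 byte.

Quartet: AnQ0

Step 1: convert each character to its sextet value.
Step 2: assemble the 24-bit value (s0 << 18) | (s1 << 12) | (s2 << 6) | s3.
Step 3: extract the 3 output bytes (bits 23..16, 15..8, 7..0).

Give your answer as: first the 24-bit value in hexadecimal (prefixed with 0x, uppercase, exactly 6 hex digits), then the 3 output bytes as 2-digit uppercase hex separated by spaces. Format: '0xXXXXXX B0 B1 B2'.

Answer: 0x027434 02 74 34

Derivation:
Sextets: A=0, n=39, Q=16, 0=52
24-bit: (0<<18) | (39<<12) | (16<<6) | 52
      = 0x000000 | 0x027000 | 0x000400 | 0x000034
      = 0x027434
Bytes: (v>>16)&0xFF=02, (v>>8)&0xFF=74, v&0xFF=34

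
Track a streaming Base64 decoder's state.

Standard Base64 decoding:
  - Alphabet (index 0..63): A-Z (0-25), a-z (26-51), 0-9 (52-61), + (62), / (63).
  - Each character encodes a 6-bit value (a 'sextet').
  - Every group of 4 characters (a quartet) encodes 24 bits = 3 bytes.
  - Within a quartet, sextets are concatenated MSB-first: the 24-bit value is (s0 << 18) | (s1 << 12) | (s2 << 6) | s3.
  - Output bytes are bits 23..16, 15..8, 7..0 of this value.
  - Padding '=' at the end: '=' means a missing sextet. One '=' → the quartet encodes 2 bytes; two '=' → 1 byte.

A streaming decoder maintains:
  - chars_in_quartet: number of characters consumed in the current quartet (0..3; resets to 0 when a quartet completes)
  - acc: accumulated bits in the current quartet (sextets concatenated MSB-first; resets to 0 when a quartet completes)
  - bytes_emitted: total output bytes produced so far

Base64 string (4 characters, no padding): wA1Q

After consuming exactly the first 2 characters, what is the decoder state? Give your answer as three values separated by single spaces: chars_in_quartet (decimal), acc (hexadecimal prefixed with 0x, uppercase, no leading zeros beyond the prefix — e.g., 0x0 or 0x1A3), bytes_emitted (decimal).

After char 0 ('w'=48): chars_in_quartet=1 acc=0x30 bytes_emitted=0
After char 1 ('A'=0): chars_in_quartet=2 acc=0xC00 bytes_emitted=0

Answer: 2 0xC00 0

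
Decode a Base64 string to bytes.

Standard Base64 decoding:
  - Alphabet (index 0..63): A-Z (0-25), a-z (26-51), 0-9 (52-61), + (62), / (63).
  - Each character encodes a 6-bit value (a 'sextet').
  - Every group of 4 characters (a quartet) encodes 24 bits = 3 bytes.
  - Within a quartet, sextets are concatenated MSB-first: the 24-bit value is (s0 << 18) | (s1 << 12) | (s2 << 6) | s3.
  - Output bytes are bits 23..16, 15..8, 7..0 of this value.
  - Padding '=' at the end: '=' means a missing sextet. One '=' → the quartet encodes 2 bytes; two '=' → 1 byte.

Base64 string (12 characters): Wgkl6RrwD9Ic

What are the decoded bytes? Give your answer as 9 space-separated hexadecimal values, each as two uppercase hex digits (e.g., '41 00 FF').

After char 0 ('W'=22): chars_in_quartet=1 acc=0x16 bytes_emitted=0
After char 1 ('g'=32): chars_in_quartet=2 acc=0x5A0 bytes_emitted=0
After char 2 ('k'=36): chars_in_quartet=3 acc=0x16824 bytes_emitted=0
After char 3 ('l'=37): chars_in_quartet=4 acc=0x5A0925 -> emit 5A 09 25, reset; bytes_emitted=3
After char 4 ('6'=58): chars_in_quartet=1 acc=0x3A bytes_emitted=3
After char 5 ('R'=17): chars_in_quartet=2 acc=0xE91 bytes_emitted=3
After char 6 ('r'=43): chars_in_quartet=3 acc=0x3A46B bytes_emitted=3
After char 7 ('w'=48): chars_in_quartet=4 acc=0xE91AF0 -> emit E9 1A F0, reset; bytes_emitted=6
After char 8 ('D'=3): chars_in_quartet=1 acc=0x3 bytes_emitted=6
After char 9 ('9'=61): chars_in_quartet=2 acc=0xFD bytes_emitted=6
After char 10 ('I'=8): chars_in_quartet=3 acc=0x3F48 bytes_emitted=6
After char 11 ('c'=28): chars_in_quartet=4 acc=0xFD21C -> emit 0F D2 1C, reset; bytes_emitted=9

Answer: 5A 09 25 E9 1A F0 0F D2 1C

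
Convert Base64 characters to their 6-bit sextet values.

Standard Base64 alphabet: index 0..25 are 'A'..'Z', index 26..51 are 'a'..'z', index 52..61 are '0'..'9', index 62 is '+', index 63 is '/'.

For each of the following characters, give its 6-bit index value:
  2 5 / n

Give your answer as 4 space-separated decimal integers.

Answer: 54 57 63 39

Derivation:
'2': 0..9 range, 52 + ord('2') − ord('0') = 54
'5': 0..9 range, 52 + ord('5') − ord('0') = 57
'/': index 63
'n': a..z range, 26 + ord('n') − ord('a') = 39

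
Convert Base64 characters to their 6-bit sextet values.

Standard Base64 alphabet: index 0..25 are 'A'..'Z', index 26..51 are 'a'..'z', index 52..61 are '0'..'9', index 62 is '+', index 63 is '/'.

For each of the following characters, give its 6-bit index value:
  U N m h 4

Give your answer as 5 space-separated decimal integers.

Answer: 20 13 38 33 56

Derivation:
'U': A..Z range, ord('U') − ord('A') = 20
'N': A..Z range, ord('N') − ord('A') = 13
'm': a..z range, 26 + ord('m') − ord('a') = 38
'h': a..z range, 26 + ord('h') − ord('a') = 33
'4': 0..9 range, 52 + ord('4') − ord('0') = 56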